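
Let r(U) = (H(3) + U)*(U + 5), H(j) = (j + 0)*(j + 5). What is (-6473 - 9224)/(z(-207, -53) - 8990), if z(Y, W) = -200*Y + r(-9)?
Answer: -15697/32350 ≈ -0.48522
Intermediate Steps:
H(j) = j*(5 + j)
r(U) = (5 + U)*(24 + U) (r(U) = (3*(5 + 3) + U)*(U + 5) = (3*8 + U)*(5 + U) = (24 + U)*(5 + U) = (5 + U)*(24 + U))
z(Y, W) = -60 - 200*Y (z(Y, W) = -200*Y + (120 + (-9)² + 29*(-9)) = -200*Y + (120 + 81 - 261) = -200*Y - 60 = -60 - 200*Y)
(-6473 - 9224)/(z(-207, -53) - 8990) = (-6473 - 9224)/((-60 - 200*(-207)) - 8990) = -15697/((-60 + 41400) - 8990) = -15697/(41340 - 8990) = -15697/32350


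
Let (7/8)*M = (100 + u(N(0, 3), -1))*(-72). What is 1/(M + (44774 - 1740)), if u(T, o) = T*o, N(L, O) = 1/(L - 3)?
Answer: 1/34778 ≈ 2.8754e-5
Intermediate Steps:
N(L, O) = 1/(-3 + L)
M = -8256 (M = 8*((100 - 1/(-3 + 0))*(-72))/7 = 8*((100 - 1/(-3))*(-72))/7 = 8*((100 - ⅓*(-1))*(-72))/7 = 8*((100 + ⅓)*(-72))/7 = 8*((301/3)*(-72))/7 = (8/7)*(-7224) = -8256)
1/(M + (44774 - 1740)) = 1/(-8256 + (44774 - 1740)) = 1/(-8256 + 43034) = 1/34778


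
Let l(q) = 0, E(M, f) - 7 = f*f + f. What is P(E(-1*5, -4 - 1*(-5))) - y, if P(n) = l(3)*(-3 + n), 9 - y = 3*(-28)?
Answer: -93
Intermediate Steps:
E(M, f) = 7 + f + f² (E(M, f) = 7 + (f*f + f) = 7 + (f² + f) = 7 + (f + f²) = 7 + f + f²)
y = 93 (y = 9 - 3*(-28) = 9 - 1*(-84) = 9 + 84 = 93)
P(n) = 0 (P(n) = 0*(-3 + n) = 0)
P(E(-1*5, -4 - 1*(-5))) - y = 0 - 1*93 = 0 - 93 = -93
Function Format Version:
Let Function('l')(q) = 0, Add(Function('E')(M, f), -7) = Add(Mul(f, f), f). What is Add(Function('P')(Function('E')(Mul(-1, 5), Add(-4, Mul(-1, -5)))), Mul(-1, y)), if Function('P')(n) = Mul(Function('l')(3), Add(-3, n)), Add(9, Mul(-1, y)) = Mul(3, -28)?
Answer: -93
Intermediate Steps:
Function('E')(M, f) = Add(7, f, Pow(f, 2)) (Function('E')(M, f) = Add(7, Add(Mul(f, f), f)) = Add(7, Add(Pow(f, 2), f)) = Add(7, Add(f, Pow(f, 2))) = Add(7, f, Pow(f, 2)))
y = 93 (y = Add(9, Mul(-1, Mul(3, -28))) = Add(9, Mul(-1, -84)) = Add(9, 84) = 93)
Function('P')(n) = 0 (Function('P')(n) = Mul(0, Add(-3, n)) = 0)
Add(Function('P')(Function('E')(Mul(-1, 5), Add(-4, Mul(-1, -5)))), Mul(-1, y)) = Add(0, Mul(-1, 93)) = Add(0, -93) = -93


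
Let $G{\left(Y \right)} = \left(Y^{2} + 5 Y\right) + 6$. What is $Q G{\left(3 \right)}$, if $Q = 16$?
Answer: $480$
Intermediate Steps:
$G{\left(Y \right)} = 6 + Y^{2} + 5 Y$
$Q G{\left(3 \right)} = 16 \left(6 + 3^{2} + 5 \cdot 3\right) = 16 \left(6 + 9 + 15\right) = 16 \cdot 30 = 480$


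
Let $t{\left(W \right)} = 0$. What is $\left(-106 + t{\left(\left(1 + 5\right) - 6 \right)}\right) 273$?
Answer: $-28938$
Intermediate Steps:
$\left(-106 + t{\left(\left(1 + 5\right) - 6 \right)}\right) 273 = \left(-106 + 0\right) 273 = \left(-106\right) 273 = -28938$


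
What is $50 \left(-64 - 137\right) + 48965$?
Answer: $38915$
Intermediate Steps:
$50 \left(-64 - 137\right) + 48965 = 50 \left(-201\right) + 48965 = -10050 + 48965 = 38915$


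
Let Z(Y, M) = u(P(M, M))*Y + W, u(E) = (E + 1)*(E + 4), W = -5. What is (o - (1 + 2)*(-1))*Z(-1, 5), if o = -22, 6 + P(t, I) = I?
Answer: 95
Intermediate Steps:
P(t, I) = -6 + I
u(E) = (1 + E)*(4 + E)
Z(Y, M) = -5 + Y*(-26 + (-6 + M)² + 5*M) (Z(Y, M) = (4 + (-6 + M)² + 5*(-6 + M))*Y - 5 = (4 + (-6 + M)² + (-30 + 5*M))*Y - 5 = (-26 + (-6 + M)² + 5*M)*Y - 5 = Y*(-26 + (-6 + M)² + 5*M) - 5 = -5 + Y*(-26 + (-6 + M)² + 5*M))
(o - (1 + 2)*(-1))*Z(-1, 5) = (-22 - (1 + 2)*(-1))*(-5 - (-26 + (-6 + 5)² + 5*5)) = (-22 - 3*(-1))*(-5 - (-26 + (-1)² + 25)) = (-22 - 1*(-3))*(-5 - (-26 + 1 + 25)) = (-22 + 3)*(-5 - 1*0) = -19*(-5 + 0) = -19*(-5) = 95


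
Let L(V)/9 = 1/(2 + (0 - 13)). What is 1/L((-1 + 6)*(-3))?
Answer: -11/9 ≈ -1.2222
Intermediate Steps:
L(V) = -9/11 (L(V) = 9/(2 + (0 - 13)) = 9/(2 - 13) = 9/(-11) = 9*(-1/11) = -9/11)
1/L((-1 + 6)*(-3)) = 1/(-9/11) = -11/9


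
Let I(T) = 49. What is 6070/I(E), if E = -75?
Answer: 6070/49 ≈ 123.88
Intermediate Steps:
6070/I(E) = 6070/49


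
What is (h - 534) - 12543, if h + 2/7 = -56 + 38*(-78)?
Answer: -112681/7 ≈ -16097.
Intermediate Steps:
h = -21142/7 (h = -2/7 + (-56 + 38*(-78)) = -2/7 + (-56 - 2964) = -2/7 - 3020 = -21142/7 ≈ -3020.3)
(h - 534) - 12543 = (-21142/7 - 534) - 12543 = -24880/7 - 12543 = -112681/7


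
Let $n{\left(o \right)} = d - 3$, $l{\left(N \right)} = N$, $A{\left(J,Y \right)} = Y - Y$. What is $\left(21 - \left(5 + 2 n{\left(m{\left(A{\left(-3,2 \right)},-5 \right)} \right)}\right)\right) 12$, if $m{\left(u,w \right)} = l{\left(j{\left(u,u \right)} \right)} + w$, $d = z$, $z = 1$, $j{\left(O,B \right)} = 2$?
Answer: $240$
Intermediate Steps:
$d = 1$
$A{\left(J,Y \right)} = 0$
$m{\left(u,w \right)} = 2 + w$
$n{\left(o \right)} = -2$ ($n{\left(o \right)} = 1 - 3 = -2$)
$\left(21 - \left(5 + 2 n{\left(m{\left(A{\left(-3,2 \right)},-5 \right)} \right)}\right)\right) 12 = \left(21 - 1\right) 12 = 20 \cdot 12 = 240$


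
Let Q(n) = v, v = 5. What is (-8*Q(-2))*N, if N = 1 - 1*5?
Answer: 160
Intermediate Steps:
Q(n) = 5
N = -4 (N = 1 - 5 = -4)
(-8*Q(-2))*N = -8*5*(-4) = -40*(-4) = 160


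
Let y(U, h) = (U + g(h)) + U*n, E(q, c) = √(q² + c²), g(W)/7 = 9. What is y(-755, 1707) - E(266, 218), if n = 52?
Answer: -39952 - 2*√29570 ≈ -40296.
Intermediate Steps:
g(W) = 63 (g(W) = 7*9 = 63)
E(q, c) = √(c² + q²)
y(U, h) = 63 + 53*U (y(U, h) = (U + 63) + U*52 = (63 + U) + 52*U = 63 + 53*U)
y(-755, 1707) - E(266, 218) = (63 + 53*(-755)) - √(218² + 266²) = (63 - 40015) - √(47524 + 70756) = -39952 - √118280 = -39952 - 2*√29570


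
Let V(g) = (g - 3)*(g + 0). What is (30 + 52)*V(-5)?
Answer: 3280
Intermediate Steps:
V(g) = g*(-3 + g) (V(g) = (-3 + g)*g = g*(-3 + g))
(30 + 52)*V(-5) = (30 + 52)*(-5*(-3 - 5)) = 82*(-5*(-8)) = 82*40 = 3280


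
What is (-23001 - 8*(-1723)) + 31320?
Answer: 22103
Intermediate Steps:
(-23001 - 8*(-1723)) + 31320 = (-23001 - 1*(-13784)) + 31320 = (-23001 + 13784) + 31320 = -9217 + 31320 = 22103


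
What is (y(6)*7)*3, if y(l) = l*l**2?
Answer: 4536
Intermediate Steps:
y(l) = l**3
(y(6)*7)*3 = (6**3*7)*3 = (216*7)*3 = 1512*3 = 4536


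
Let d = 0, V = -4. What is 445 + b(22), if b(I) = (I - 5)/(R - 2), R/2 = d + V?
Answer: 4433/10 ≈ 443.30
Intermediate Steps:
R = -8 (R = 2*(0 - 4) = 2*(-4) = -8)
b(I) = ½ - I/10 (b(I) = (I - 5)/(-8 - 2) = (-5 + I)/(-10) = (-5 + I)*(-⅒) = ½ - I/10)
445 + b(22) = 445 + (½ - ⅒*22) = 445 + (½ - 11/5) = 445 - 17/10 = 4433/10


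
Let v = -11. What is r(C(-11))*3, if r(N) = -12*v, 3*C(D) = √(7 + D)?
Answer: 396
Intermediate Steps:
C(D) = √(7 + D)/3
r(N) = 132 (r(N) = -12*(-11) = 132)
r(C(-11))*3 = 132*3 = 396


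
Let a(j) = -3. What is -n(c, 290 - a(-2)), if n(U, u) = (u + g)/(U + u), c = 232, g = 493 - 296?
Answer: -14/15 ≈ -0.93333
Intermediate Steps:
g = 197
n(U, u) = (197 + u)/(U + u) (n(U, u) = (u + 197)/(U + u) = (197 + u)/(U + u))
-n(c, 290 - a(-2)) = -(197 + (290 - 1*(-3)))/(232 + (290 - 1*(-3))) = -(197 + (290 + 3))/(232 + (290 + 3)) = -(197 + 293)/(232 + 293) = -490/525 = -1*14/15 = -14/15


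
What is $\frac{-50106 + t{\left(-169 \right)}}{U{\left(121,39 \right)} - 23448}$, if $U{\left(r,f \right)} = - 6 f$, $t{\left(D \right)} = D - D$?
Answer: $\frac{8351}{3947} \approx 2.1158$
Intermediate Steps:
$t{\left(D \right)} = 0$
$\frac{-50106 + t{\left(-169 \right)}}{U{\left(121,39 \right)} - 23448} = \frac{-50106 + 0}{\left(-6\right) 39 - 23448} = - \frac{50106}{-234 - 23448} = - \frac{50106}{-23682} = \left(-50106\right) \left(- \frac{1}{23682}\right) = \frac{8351}{3947}$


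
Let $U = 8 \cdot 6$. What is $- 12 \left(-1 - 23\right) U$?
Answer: $13824$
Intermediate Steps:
$U = 48$
$- 12 \left(-1 - 23\right) U = - 12 \left(-1 - 23\right) 48 = \left(-12\right) \left(-24\right) 48 = 288 \cdot 48 = 13824$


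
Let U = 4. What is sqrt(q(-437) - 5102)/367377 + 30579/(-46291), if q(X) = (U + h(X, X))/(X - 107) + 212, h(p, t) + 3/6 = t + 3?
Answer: -30579/46291 + I*sqrt(10047867)/16654424 ≈ -0.66058 + 0.00019033*I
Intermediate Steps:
h(p, t) = 5/2 + t (h(p, t) = -1/2 + (t + 3) = -1/2 + (3 + t) = 5/2 + t)
q(X) = 212 + (13/2 + X)/(-107 + X) (q(X) = (4 + (5/2 + X))/(X - 107) + 212 = (13/2 + X)/(-107 + X) + 212 = 212 + (13/2 + X)/(-107 + X))
sqrt(q(-437) - 5102)/367377 + 30579/(-46291) = sqrt((-45355 + 426*(-437))/(2*(-107 - 437)) - 5102)/367377 + 30579/(-46291) = sqrt((1/2)*(-45355 - 186162)/(-544) - 5102)*(1/367377) + 30579*(-1/46291) = sqrt((1/2)*(-1/544)*(-231517) - 5102)*(1/367377) - 30579/46291 = sqrt(231517/1088 - 5102)*(1/367377) - 30579/46291 = sqrt(-5319459/1088)*(1/367377) - 30579/46291 = (3*I*sqrt(10047867)/136)*(1/367377) - 30579/46291 = I*sqrt(10047867)/16654424 - 30579/46291 = -30579/46291 + I*sqrt(10047867)/16654424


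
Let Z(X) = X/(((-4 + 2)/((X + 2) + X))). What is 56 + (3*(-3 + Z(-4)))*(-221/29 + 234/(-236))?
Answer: 1517827/3422 ≈ 443.55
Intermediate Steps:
Z(X) = X*(-1 - X) (Z(X) = X/((-2/((2 + X) + X))) = X/((-2/(2 + 2*X))) = X*(-1 - X))
56 + (3*(-3 + Z(-4)))*(-221/29 + 234/(-236)) = 56 + (3*(-3 - 1*(-4)*(1 - 4)))*(-221/29 + 234/(-236)) = 56 + (3*(-3 - 1*(-4)*(-3)))*(-221*1/29 + 234*(-1/236)) = 56 + (3*(-3 - 12))*(-221/29 - 117/118) = 56 + (3*(-15))*(-29471/3422) = 56 - 45*(-29471/3422) = 56 + 1326195/3422 = 1517827/3422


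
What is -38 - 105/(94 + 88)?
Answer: -1003/26 ≈ -38.577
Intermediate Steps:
-38 - 105/(94 + 88) = -38 - 105/182 = -38 - 105*1/182 = -38 - 15/26 = -1003/26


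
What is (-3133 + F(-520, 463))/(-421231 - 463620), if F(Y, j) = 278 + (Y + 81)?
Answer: 3294/884851 ≈ 0.0037227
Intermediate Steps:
F(Y, j) = 359 + Y (F(Y, j) = 278 + (81 + Y) = 359 + Y)
(-3133 + F(-520, 463))/(-421231 - 463620) = (-3133 + (359 - 520))/(-421231 - 463620) = (-3133 - 161)/(-884851) = -3294*(-1/884851) = 3294/884851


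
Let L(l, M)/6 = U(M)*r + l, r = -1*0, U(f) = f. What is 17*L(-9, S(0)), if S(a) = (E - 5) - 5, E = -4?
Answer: -918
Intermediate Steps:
S(a) = -14 (S(a) = (-4 - 5) - 5 = -9 - 5 = -14)
r = 0
L(l, M) = 6*l (L(l, M) = 6*(M*0 + l) = 6*(0 + l) = 6*l)
17*L(-9, S(0)) = 17*(6*(-9)) = 17*(-54) = -918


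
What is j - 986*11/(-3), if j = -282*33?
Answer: -17072/3 ≈ -5690.7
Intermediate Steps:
j = -9306
j - 986*11/(-3) = -9306 - 986*11/(-3) = -9306 - 986*11*(-⅓) = -9306 - 986*(-11)/3 = -9306 - 1*(-10846/3) = -9306 + 10846/3 = -17072/3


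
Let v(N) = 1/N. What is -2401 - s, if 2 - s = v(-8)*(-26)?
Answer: -9599/4 ≈ -2399.8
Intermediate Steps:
v(N) = 1/N
s = -5/4 (s = 2 - (-26)/(-8) = 2 - (-1)*(-26)/8 = 2 - 1*13/4 = 2 - 13/4 = -5/4 ≈ -1.2500)
-2401 - s = -2401 - 1*(-5/4) = -2401 + 5/4 = -9599/4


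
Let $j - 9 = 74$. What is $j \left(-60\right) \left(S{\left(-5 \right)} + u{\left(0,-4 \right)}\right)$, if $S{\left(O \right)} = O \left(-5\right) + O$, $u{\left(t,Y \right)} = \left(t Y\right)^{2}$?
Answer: $-99600$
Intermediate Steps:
$u{\left(t,Y \right)} = Y^{2} t^{2}$ ($u{\left(t,Y \right)} = \left(Y t\right)^{2} = Y^{2} t^{2}$)
$j = 83$ ($j = 9 + 74 = 83$)
$S{\left(O \right)} = - 4 O$ ($S{\left(O \right)} = - 5 O + O = - 4 O$)
$j \left(-60\right) \left(S{\left(-5 \right)} + u{\left(0,-4 \right)}\right) = 83 \left(-60\right) \left(\left(-4\right) \left(-5\right) + \left(-4\right)^{2} \cdot 0^{2}\right) = - 4980 \left(20 + 16 \cdot 0\right) = - 4980 \left(20 + 0\right) = \left(-4980\right) 20 = -99600$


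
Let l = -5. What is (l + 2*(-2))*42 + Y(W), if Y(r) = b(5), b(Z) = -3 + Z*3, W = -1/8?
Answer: -366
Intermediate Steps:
W = -⅛ (W = -1*⅛ = -⅛ ≈ -0.12500)
b(Z) = -3 + 3*Z
Y(r) = 12 (Y(r) = -3 + 3*5 = -3 + 15 = 12)
(l + 2*(-2))*42 + Y(W) = (-5 + 2*(-2))*42 + 12 = (-5 - 4)*42 + 12 = -9*42 + 12 = -378 + 12 = -366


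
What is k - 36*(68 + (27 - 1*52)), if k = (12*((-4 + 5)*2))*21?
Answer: -1044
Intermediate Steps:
k = 504 (k = (12*(1*2))*21 = (12*2)*21 = 24*21 = 504)
k - 36*(68 + (27 - 1*52)) = 504 - 36*(68 + (27 - 1*52)) = 504 - 36*(68 + (27 - 52)) = 504 - 36*(68 - 25) = 504 - 36*43 = 504 - 1*1548 = 504 - 1548 = -1044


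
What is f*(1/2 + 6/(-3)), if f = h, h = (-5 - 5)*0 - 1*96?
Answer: 144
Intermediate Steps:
h = -96 (h = -10*0 - 96 = 0 - 96 = -96)
f = -96
f*(1/2 + 6/(-3)) = -96*(1/2 + 6/(-3)) = -96*(1*(1/2) + 6*(-1/3)) = -96*(1/2 - 2) = -96*(-3/2) = 144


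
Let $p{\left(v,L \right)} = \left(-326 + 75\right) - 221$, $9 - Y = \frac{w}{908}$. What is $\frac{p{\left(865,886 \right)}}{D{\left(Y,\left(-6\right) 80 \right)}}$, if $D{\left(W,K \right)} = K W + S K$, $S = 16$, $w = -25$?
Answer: $\frac{13393}{340875} \approx 0.03929$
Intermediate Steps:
$Y = \frac{8197}{908}$ ($Y = 9 - - \frac{25}{908} = 9 + \frac{25}{908} = \frac{8197}{908} \approx 9.0275$)
$p{\left(v,L \right)} = -472$ ($p{\left(v,L \right)} = -251 - 221 = -472$)
$D{\left(W,K \right)} = 16 K + K W$ ($D{\left(W,K \right)} = K W + 16 K = 16 K + K W$)
$\frac{p{\left(865,886 \right)}}{D{\left(Y,\left(-6\right) 80 \right)}} = - \frac{472}{\left(-6\right) 80 \left(16 + \frac{8197}{908}\right)} = - \frac{472}{\left(-480\right) \frac{22725}{908}} = - \frac{472}{- \frac{2727000}{227}} = \left(-472\right) \left(- \frac{227}{2727000}\right) = \frac{13393}{340875}$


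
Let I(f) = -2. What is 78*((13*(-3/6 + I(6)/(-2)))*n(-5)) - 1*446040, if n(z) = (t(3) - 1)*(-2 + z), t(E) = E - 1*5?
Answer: -435393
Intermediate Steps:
t(E) = -5 + E (t(E) = E - 5 = -5 + E)
n(z) = 6 - 3*z (n(z) = ((-5 + 3) - 1)*(-2 + z) = (-2 - 1)*(-2 + z) = -3*(-2 + z) = 6 - 3*z)
78*((13*(-3/6 + I(6)/(-2)))*n(-5)) - 1*446040 = 78*((13*(-3/6 - 2/(-2)))*(6 - 3*(-5))) - 1*446040 = 78*((13*(-3*⅙ - 2*(-½)))*(6 + 15)) - 446040 = 78*((13*(-½ + 1))*21) - 446040 = 78*((13*(½))*21) - 446040 = 78*((13/2)*21) - 446040 = 78*(273/2) - 446040 = 10647 - 446040 = -435393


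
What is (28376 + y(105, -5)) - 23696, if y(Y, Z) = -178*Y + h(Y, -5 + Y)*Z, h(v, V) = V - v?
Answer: -13985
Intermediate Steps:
y(Y, Z) = -178*Y - 5*Z (y(Y, Z) = -178*Y + ((-5 + Y) - Y)*Z = -178*Y - 5*Z)
(28376 + y(105, -5)) - 23696 = (28376 + (-178*105 - 5*(-5))) - 23696 = (28376 + (-18690 + 25)) - 23696 = (28376 - 18665) - 23696 = 9711 - 23696 = -13985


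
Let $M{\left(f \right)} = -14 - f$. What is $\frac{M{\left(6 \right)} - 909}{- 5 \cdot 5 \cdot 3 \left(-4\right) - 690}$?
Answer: $\frac{929}{390} \approx 2.382$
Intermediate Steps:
$\frac{M{\left(6 \right)} - 909}{- 5 \cdot 5 \cdot 3 \left(-4\right) - 690} = \frac{\left(-14 - 6\right) - 909}{- 5 \cdot 5 \cdot 3 \left(-4\right) - 690} = \frac{\left(-14 - 6\right) - 909}{- 5 \cdot 15 \left(-4\right) - 690} = \frac{-20 - 909}{\left(-5\right) \left(-60\right) - 690} = - \frac{929}{300 - 690} = - \frac{929}{-390} = \left(-929\right) \left(- \frac{1}{390}\right) = \frac{929}{390}$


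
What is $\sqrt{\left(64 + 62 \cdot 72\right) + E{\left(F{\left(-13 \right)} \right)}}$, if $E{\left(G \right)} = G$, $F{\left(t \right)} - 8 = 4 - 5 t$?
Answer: $\sqrt{4605} \approx 67.86$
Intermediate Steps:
$F{\left(t \right)} = 12 - 5 t$ ($F{\left(t \right)} = 8 - \left(-4 + 5 t\right) = 12 - 5 t$)
$\sqrt{\left(64 + 62 \cdot 72\right) + E{\left(F{\left(-13 \right)} \right)}} = \sqrt{\left(64 + 62 \cdot 72\right) + \left(12 - -65\right)} = \sqrt{\left(64 + 4464\right) + \left(12 + 65\right)} = \sqrt{4528 + 77} = \sqrt{4605}$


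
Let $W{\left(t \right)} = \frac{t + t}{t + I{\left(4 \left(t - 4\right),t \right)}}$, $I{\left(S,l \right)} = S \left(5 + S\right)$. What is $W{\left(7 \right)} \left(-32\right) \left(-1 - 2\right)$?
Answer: $\frac{1344}{211} \approx 6.3697$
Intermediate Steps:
$W{\left(t \right)} = \frac{2 t}{t + \left(-16 + 4 t\right) \left(-11 + 4 t\right)}$ ($W{\left(t \right)} = \frac{t + t}{t + 4 \left(t - 4\right) \left(5 + 4 \left(t - 4\right)\right)} = \frac{2 t}{t + 4 \left(-4 + t\right) \left(5 + 4 \left(-4 + t\right)\right)} = \frac{2 t}{t + \left(-16 + 4 t\right) \left(5 + \left(-16 + 4 t\right)\right)} = \frac{2 t}{t + \left(-16 + 4 t\right) \left(-11 + 4 t\right)}$)
$W{\left(7 \right)} \left(-32\right) \left(-1 - 2\right) = 2 \cdot 7 \frac{1}{176 - 749 + 16 \cdot 7^{2}} \left(-32\right) \left(-1 - 2\right) = 2 \cdot 7 \frac{1}{176 - 749 + 16 \cdot 49} \left(-32\right) \left(-1 - 2\right) = 2 \cdot 7 \frac{1}{176 - 749 + 784} \left(-32\right) \left(-3\right) = 2 \cdot 7 \cdot \frac{1}{211} \left(-32\right) \left(-3\right) = \frac{14}{211} \left(-32\right) \left(-3\right) = \left(- \frac{448}{211}\right) \left(-3\right) = \frac{1344}{211}$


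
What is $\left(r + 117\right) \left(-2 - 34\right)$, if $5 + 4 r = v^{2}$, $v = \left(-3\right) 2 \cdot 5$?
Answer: $-12267$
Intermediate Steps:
$v = -30$ ($v = \left(-6\right) 5 = -30$)
$r = \frac{895}{4}$ ($r = - \frac{5}{4} + \frac{\left(-30\right)^{2}}{4} = - \frac{5}{4} + \frac{1}{4} \cdot 900 = - \frac{5}{4} + 225 = \frac{895}{4} \approx 223.75$)
$\left(r + 117\right) \left(-2 - 34\right) = \left(\frac{895}{4} + 117\right) \left(-2 - 34\right) = \frac{1363 \left(-2 - 34\right)}{4} = \frac{1363}{4} \left(-36\right) = -12267$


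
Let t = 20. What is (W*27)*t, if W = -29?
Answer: -15660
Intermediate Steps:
(W*27)*t = -29*27*20 = -783*20 = -15660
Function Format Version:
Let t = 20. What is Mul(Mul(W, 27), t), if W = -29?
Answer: -15660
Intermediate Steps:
Mul(Mul(W, 27), t) = Mul(Mul(-29, 27), 20) = Mul(-783, 20) = -15660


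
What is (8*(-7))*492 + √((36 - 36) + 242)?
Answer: -27552 + 11*√2 ≈ -27536.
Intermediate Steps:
(8*(-7))*492 + √((36 - 36) + 242) = -56*492 + √(0 + 242) = -27552 + √242 = -27552 + 11*√2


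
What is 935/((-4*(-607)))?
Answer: 935/2428 ≈ 0.38509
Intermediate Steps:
935/((-4*(-607))) = 935/2428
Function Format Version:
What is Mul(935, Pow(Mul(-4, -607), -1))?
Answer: Rational(935, 2428) ≈ 0.38509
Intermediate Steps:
Mul(935, Pow(Mul(-4, -607), -1)) = Mul(935, Pow(2428, -1)) = Mul(935, Rational(1, 2428)) = Rational(935, 2428)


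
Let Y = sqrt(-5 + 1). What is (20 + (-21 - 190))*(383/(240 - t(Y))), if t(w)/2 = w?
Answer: -1097295/3601 - 73153*I/14404 ≈ -304.72 - 5.0787*I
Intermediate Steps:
Y = 2*I (Y = sqrt(-4) = 2*I ≈ 2.0*I)
t(w) = 2*w
(20 + (-21 - 190))*(383/(240 - t(Y))) = (20 + (-21 - 190))*(383/(240 - 2*2*I)) = (20 - 211)*(383/(240 - 4*I)) = -73153/(240 - 4*I) = -73153*(240 + 4*I)/57616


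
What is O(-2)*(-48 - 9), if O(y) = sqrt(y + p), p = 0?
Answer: -57*I*sqrt(2) ≈ -80.61*I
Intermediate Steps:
O(y) = sqrt(y) (O(y) = sqrt(y + 0) = sqrt(y))
O(-2)*(-48 - 9) = sqrt(-2)*(-48 - 9) = (I*sqrt(2))*(-57) = -57*I*sqrt(2)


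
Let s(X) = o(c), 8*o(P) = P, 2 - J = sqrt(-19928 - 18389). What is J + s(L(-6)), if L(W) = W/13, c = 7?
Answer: 23/8 - I*sqrt(38317) ≈ 2.875 - 195.75*I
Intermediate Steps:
J = 2 - I*sqrt(38317) (J = 2 - sqrt(-19928 - 18389) = 2 - sqrt(-38317) = 2 - I*sqrt(38317) ≈ 2.0 - 195.75*I)
L(W) = W/13 (L(W) = W*(1/13) = W/13)
o(P) = P/8
s(X) = 7/8 (s(X) = (1/8)*7 = 7/8)
J + s(L(-6)) = (2 - I*sqrt(38317)) + 7/8 = 23/8 - I*sqrt(38317)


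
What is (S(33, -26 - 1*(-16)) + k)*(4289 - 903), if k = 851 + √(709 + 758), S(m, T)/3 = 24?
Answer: 3125278 + 10158*√163 ≈ 3.2550e+6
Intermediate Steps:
S(m, T) = 72 (S(m, T) = 3*24 = 72)
k = 851 + 3*√163 (k = 851 + √1467 = 851 + 3*√163 ≈ 889.30)
(S(33, -26 - 1*(-16)) + k)*(4289 - 903) = (72 + (851 + 3*√163))*(4289 - 903) = (923 + 3*√163)*3386 = 3125278 + 10158*√163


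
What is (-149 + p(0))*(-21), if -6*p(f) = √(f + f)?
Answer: 3129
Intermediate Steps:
p(f) = -√2*√f/6 (p(f) = -√(f + f)/6 = -√2*√f/6)
(-149 + p(0))*(-21) = (-149 - √2*√0/6)*(-21) = (-149 - ⅙*√2*0)*(-21) = (-149 + 0)*(-21) = -149*(-21) = 3129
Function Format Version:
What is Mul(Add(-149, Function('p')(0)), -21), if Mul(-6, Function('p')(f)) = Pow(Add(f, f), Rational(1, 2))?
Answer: 3129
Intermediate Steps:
Function('p')(f) = Mul(Rational(-1, 6), Pow(2, Rational(1, 2)), Pow(f, Rational(1, 2))) (Function('p')(f) = Mul(Rational(-1, 6), Pow(Add(f, f), Rational(1, 2))) = Mul(Rational(-1, 6), Pow(Mul(2, f), Rational(1, 2))) = Mul(Rational(-1, 6), Mul(Pow(2, Rational(1, 2)), Pow(f, Rational(1, 2)))) = Mul(Rational(-1, 6), Pow(2, Rational(1, 2)), Pow(f, Rational(1, 2))))
Mul(Add(-149, Function('p')(0)), -21) = Mul(Add(-149, Mul(Rational(-1, 6), Pow(2, Rational(1, 2)), Pow(0, Rational(1, 2)))), -21) = Mul(Add(-149, Mul(Rational(-1, 6), Pow(2, Rational(1, 2)), 0)), -21) = Mul(Add(-149, 0), -21) = Mul(-149, -21) = 3129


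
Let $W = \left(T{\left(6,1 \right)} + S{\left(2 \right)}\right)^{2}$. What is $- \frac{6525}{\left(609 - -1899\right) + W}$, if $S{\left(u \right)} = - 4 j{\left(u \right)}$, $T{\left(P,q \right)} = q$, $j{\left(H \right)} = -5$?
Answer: $- \frac{2175}{983} \approx -2.2126$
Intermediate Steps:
$S{\left(u \right)} = 20$ ($S{\left(u \right)} = \left(-4\right) \left(-5\right) = 20$)
$W = 441$ ($W = \left(1 + 20\right)^{2} = 21^{2} = 441$)
$- \frac{6525}{\left(609 - -1899\right) + W} = - \frac{6525}{\left(609 - -1899\right) + 441} = - \frac{6525}{\left(609 + 1899\right) + 441} = - \frac{6525}{2508 + 441} = - \frac{6525}{2949} = \left(-6525\right) \frac{1}{2949} = - \frac{2175}{983}$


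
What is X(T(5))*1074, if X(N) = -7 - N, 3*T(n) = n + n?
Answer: -11098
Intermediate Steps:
T(n) = 2*n/3 (T(n) = (n + n)/3 = (2*n)/3 = 2*n/3)
X(T(5))*1074 = (-7 - 2*5/3)*1074 = (-7 - 1*10/3)*1074 = (-7 - 10/3)*1074 = -31/3*1074 = -11098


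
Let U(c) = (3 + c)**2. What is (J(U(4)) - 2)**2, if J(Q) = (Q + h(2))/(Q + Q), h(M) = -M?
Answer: 22201/9604 ≈ 2.3116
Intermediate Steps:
J(Q) = (-2 + Q)/(2*Q) (J(Q) = (Q - 1*2)/(Q + Q) = (Q - 2)/((2*Q)) = (-2 + Q)*(1/(2*Q)) = (-2 + Q)/(2*Q))
(J(U(4)) - 2)**2 = ((-2 + (3 + 4)**2)/(2*((3 + 4)**2)) - 2)**2 = ((-2 + 7**2)/(2*(7**2)) - 2)**2 = ((1/2)*(-2 + 49)/49 - 2)**2 = ((1/2)*(1/49)*47 - 2)**2 = (47/98 - 2)**2 = (-149/98)**2 = 22201/9604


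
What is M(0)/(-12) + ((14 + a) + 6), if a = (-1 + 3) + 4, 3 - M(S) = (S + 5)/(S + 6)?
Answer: 1859/72 ≈ 25.819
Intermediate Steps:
M(S) = 3 - (5 + S)/(6 + S) (M(S) = 3 - (S + 5)/(S + 6) = 3 - (5 + S)/(6 + S))
a = 6 (a = 2 + 4 = 6)
M(0)/(-12) + ((14 + a) + 6) = ((13 + 2*0)/(6 + 0))/(-12) + ((14 + 6) + 6) = ((13 + 0)/6)*(-1/12) + (20 + 6) = ((⅙)*13)*(-1/12) + 26 = (13/6)*(-1/12) + 26 = -13/72 + 26 = 1859/72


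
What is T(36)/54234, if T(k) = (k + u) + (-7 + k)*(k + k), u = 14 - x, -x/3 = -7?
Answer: 2117/54234 ≈ 0.039035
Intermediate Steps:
x = 21 (x = -3*(-7) = 21)
u = -7 (u = 14 - 1*21 = 14 - 21 = -7)
T(k) = -7 + k + 2*k*(-7 + k) (T(k) = (k - 7) + (-7 + k)*(k + k) = (-7 + k) + (-7 + k)*(2*k) = (-7 + k) + 2*k*(-7 + k) = -7 + k + 2*k*(-7 + k))
T(36)/54234 = (-7 - 13*36 + 2*36**2)/54234 = (-7 - 468 + 2*1296)*(1/54234) = (-7 - 468 + 2592)*(1/54234) = 2117*(1/54234) = 2117/54234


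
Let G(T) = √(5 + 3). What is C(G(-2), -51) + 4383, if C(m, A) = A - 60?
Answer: 4272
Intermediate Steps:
G(T) = 2*√2 (G(T) = √8 = 2*√2)
C(m, A) = -60 + A
C(G(-2), -51) + 4383 = (-60 - 51) + 4383 = -111 + 4383 = 4272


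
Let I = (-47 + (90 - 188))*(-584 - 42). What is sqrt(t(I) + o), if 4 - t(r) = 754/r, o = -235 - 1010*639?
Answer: I*sqrt(1581271114070)/1565 ≈ 803.51*I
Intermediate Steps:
I = 90770 (I = (-47 - 98)*(-626) = -145*(-626) = 90770)
o = -645625 (o = -235 - 645390 = -645625)
t(r) = 4 - 754/r
sqrt(t(I) + o) = sqrt((4 - 754/90770) - 645625) = sqrt((4 - 754*1/90770) - 645625) = sqrt((4 - 13/1565) - 645625) = sqrt(6247/1565 - 645625) = sqrt(-1010396878/1565) = I*sqrt(1581271114070)/1565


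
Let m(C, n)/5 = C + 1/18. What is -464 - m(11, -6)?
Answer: -9347/18 ≈ -519.28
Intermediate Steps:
m(C, n) = 5/18 + 5*C (m(C, n) = 5*(C + 1/18) = 5*(1/18 + C) = 5/18 + 5*C)
-464 - m(11, -6) = -464 - (5/18 + 5*11) = -464 - (5/18 + 55) = -464 - 1*995/18 = -464 - 995/18 = -9347/18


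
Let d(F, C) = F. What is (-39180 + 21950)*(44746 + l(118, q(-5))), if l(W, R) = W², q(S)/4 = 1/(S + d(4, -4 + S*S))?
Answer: -1010884100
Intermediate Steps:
q(S) = 4/(4 + S) (q(S) = 4/(S + 4) = 4/(4 + S))
(-39180 + 21950)*(44746 + l(118, q(-5))) = (-39180 + 21950)*(44746 + 118²) = -17230*(44746 + 13924) = -17230*58670 = -1010884100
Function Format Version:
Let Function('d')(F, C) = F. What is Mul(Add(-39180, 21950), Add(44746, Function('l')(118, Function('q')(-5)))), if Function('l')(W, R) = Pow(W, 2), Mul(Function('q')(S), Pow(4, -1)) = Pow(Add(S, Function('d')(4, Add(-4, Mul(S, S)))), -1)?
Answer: -1010884100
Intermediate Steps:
Function('q')(S) = Mul(4, Pow(Add(4, S), -1)) (Function('q')(S) = Mul(4, Pow(Add(S, 4), -1)) = Mul(4, Pow(Add(4, S), -1)))
Mul(Add(-39180, 21950), Add(44746, Function('l')(118, Function('q')(-5)))) = Mul(Add(-39180, 21950), Add(44746, Pow(118, 2))) = Mul(-17230, Add(44746, 13924)) = Mul(-17230, 58670) = -1010884100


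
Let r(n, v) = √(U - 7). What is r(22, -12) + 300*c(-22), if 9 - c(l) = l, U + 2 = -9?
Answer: 9300 + 3*I*√2 ≈ 9300.0 + 4.2426*I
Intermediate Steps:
U = -11 (U = -2 - 9 = -11)
c(l) = 9 - l
r(n, v) = 3*I*√2 (r(n, v) = √(-11 - 7) = √(-18) = 3*I*√2)
r(22, -12) + 300*c(-22) = 3*I*√2 + 300*(9 - 1*(-22)) = 3*I*√2 + 300*(9 + 22) = 3*I*√2 + 300*31 = 3*I*√2 + 9300 = 9300 + 3*I*√2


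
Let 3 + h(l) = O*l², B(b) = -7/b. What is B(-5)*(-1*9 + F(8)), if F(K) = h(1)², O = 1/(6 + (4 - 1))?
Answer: -371/405 ≈ -0.91605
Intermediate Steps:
O = ⅑ (O = 1/(6 + 3) = 1/9 = ⅑ ≈ 0.11111)
h(l) = -3 + l²/9
F(K) = 676/81 (F(K) = (-3 + (⅑)*1²)² = (-3 + (⅑)*1)² = (-3 + ⅑)² = (-26/9)² = 676/81)
B(-5)*(-1*9 + F(8)) = (-7/(-5))*(-1*9 + 676/81) = (-7*(-⅕))*(-9 + 676/81) = (7/5)*(-53/81) = -371/405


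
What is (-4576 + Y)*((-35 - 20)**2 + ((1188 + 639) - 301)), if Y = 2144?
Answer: -11068032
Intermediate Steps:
(-4576 + Y)*((-35 - 20)**2 + ((1188 + 639) - 301)) = (-4576 + 2144)*((-35 - 20)**2 + ((1188 + 639) - 301)) = -2432*((-55)**2 + (1827 - 301)) = -2432*(3025 + 1526) = -2432*4551 = -11068032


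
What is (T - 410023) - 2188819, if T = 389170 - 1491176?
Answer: -3700848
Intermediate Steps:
T = -1102006
(T - 410023) - 2188819 = (-1102006 - 410023) - 2188819 = -1512029 - 2188819 = -3700848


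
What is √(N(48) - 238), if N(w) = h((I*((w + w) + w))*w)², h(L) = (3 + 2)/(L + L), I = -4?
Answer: I*√727720132583/55296 ≈ 15.427*I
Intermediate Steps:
h(L) = 5/(2*L) (h(L) = 5/((2*L)) = 5*(1/(2*L)) = 5/(2*L))
N(w) = 25/(576*w⁴) (N(w) = (5/(2*(((-4*((w + w) + w))*w))))² = (5/(2*(((-4*(2*w + w))*w))))² = (5/(2*(((-12*w)*w))))² = (5/(2*((-12*w²))))² = (5*(-1/(12*w²))/2)² = (-5/(24*w²))² = 25/(576*w⁴))
√(N(48) - 238) = √((25/576)/48⁴ - 238) = √((25/576)*(1/5308416) - 238) = √(25/3057647616 - 238) = √(-727720132583/3057647616) = I*√727720132583/55296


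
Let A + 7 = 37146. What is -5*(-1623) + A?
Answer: 45254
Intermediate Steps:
A = 37139 (A = -7 + 37146 = 37139)
-5*(-1623) + A = -5*(-1623) + 37139 = 8115 + 37139 = 45254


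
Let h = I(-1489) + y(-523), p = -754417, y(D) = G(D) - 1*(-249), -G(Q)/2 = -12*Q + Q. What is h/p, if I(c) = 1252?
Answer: 10005/754417 ≈ 0.013262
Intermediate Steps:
G(Q) = 22*Q (G(Q) = -2*(-12*Q + Q) = -(-22)*Q = 22*Q)
y(D) = 249 + 22*D (y(D) = 22*D - 1*(-249) = 22*D + 249 = 249 + 22*D)
h = -10005 (h = 1252 + (249 + 22*(-523)) = 1252 + (249 - 11506) = 1252 - 11257 = -10005)
h/p = -10005/(-754417) = -10005*(-1/754417) = 10005/754417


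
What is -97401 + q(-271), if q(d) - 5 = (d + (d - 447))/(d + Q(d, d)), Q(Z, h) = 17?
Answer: -24737595/254 ≈ -97392.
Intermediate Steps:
q(d) = 5 + (-447 + 2*d)/(17 + d) (q(d) = 5 + (d + (d - 447))/(d + 17) = 5 + (d + (-447 + d))/(17 + d) = 5 + (-447 + 2*d)/(17 + d))
-97401 + q(-271) = -97401 + (-362 + 7*(-271))/(17 - 271) = -97401 + (-362 - 1897)/(-254) = -97401 - 1/254*(-2259) = -97401 + 2259/254 = -24737595/254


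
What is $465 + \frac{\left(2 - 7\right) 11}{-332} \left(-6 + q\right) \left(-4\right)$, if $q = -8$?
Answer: $\frac{39365}{83} \approx 474.28$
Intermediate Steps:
$465 + \frac{\left(2 - 7\right) 11}{-332} \left(-6 + q\right) \left(-4\right) = 465 + \frac{\left(2 - 7\right) 11}{-332} \left(-6 - 8\right) \left(-4\right) = 465 + \left(-5\right) 11 \left(- \frac{1}{332}\right) \left(\left(-14\right) \left(-4\right)\right) = 465 + \left(-55\right) \left(- \frac{1}{332}\right) 56 = 465 + \frac{55}{332} \cdot 56 = 465 + \frac{770}{83} = \frac{39365}{83}$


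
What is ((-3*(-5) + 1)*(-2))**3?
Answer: -32768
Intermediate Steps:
((-3*(-5) + 1)*(-2))**3 = ((15 + 1)*(-2))**3 = (16*(-2))**3 = (-32)**3 = -32768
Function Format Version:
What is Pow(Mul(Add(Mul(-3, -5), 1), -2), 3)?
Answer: -32768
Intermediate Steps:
Pow(Mul(Add(Mul(-3, -5), 1), -2), 3) = Pow(Mul(Add(15, 1), -2), 3) = Pow(Mul(16, -2), 3) = Pow(-32, 3) = -32768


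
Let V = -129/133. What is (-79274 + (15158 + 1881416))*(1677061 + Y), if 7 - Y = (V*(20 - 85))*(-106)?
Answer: 406964079374200/133 ≈ 3.0599e+12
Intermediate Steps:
V = -129/133 (V = -129*1/133 = -129/133 ≈ -0.96992)
Y = 889741/133 (Y = 7 - (-129*(20 - 85)/133)*(-106) = 7 - (-129/133*(-65))*(-106) = 7 - 8385*(-106)/133 = 7 - 1*(-888810/133) = 7 + 888810/133 = 889741/133 ≈ 6689.8)
(-79274 + (15158 + 1881416))*(1677061 + Y) = (-79274 + (15158 + 1881416))*(1677061 + 889741/133) = (-79274 + 1896574)*(223938854/133) = 1817300*(223938854/133) = 406964079374200/133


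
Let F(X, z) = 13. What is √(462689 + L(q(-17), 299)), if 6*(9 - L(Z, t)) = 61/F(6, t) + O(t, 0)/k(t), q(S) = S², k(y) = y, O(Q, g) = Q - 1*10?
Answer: 2*√10341394895/299 ≈ 680.22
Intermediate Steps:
O(Q, g) = -10 + Q (O(Q, g) = Q - 10 = -10 + Q)
L(Z, t) = 641/78 - (-10 + t)/(6*t) (L(Z, t) = 9 - (61/13 + (-10 + t)/t)/6 = 9 + (-61/78 - (-10 + t)/(6*t)) = 641/78 - (-10 + t)/(6*t))
√(462689 + L(q(-17), 299)) = √(462689 + (1/39)*(65 + 314*299)/299) = √(462689 + (1/39)*(1/299)*(65 + 93886)) = √(462689 + (1/39)*(1/299)*93951) = √(462689 + 2409/299) = √(138346420/299) = 2*√10341394895/299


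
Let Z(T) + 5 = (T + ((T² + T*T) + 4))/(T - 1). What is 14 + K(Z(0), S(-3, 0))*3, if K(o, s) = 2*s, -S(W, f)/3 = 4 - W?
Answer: -112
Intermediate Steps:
Z(T) = -5 + (4 + T + 2*T²)/(-1 + T) (Z(T) = -5 + (T + ((T² + T*T) + 4))/(T - 1) = -5 + (T + ((T² + T²) + 4))/(-1 + T) = -5 + (T + (2*T² + 4))/(-1 + T) = -5 + (T + (4 + 2*T²))/(-1 + T) = -5 + (4 + T + 2*T²)/(-1 + T))
S(W, f) = -12 + 3*W (S(W, f) = -3*(4 - W) = -12 + 3*W)
14 + K(Z(0), S(-3, 0))*3 = 14 + (2*(-12 + 3*(-3)))*3 = 14 + (2*(-12 - 9))*3 = 14 + (2*(-21))*3 = 14 - 42*3 = 14 - 126 = -112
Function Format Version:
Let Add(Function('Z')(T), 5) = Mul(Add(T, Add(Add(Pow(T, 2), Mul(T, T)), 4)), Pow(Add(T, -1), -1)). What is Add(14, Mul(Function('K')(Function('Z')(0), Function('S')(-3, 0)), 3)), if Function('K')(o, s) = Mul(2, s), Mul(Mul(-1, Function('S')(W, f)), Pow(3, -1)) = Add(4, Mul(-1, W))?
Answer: -112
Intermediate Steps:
Function('Z')(T) = Add(-5, Mul(Pow(Add(-1, T), -1), Add(4, T, Mul(2, Pow(T, 2))))) (Function('Z')(T) = Add(-5, Mul(Add(T, Add(Add(Pow(T, 2), Mul(T, T)), 4)), Pow(Add(T, -1), -1))) = Add(-5, Mul(Add(T, Add(Add(Pow(T, 2), Pow(T, 2)), 4)), Pow(Add(-1, T), -1))) = Add(-5, Mul(Add(T, Add(Mul(2, Pow(T, 2)), 4)), Pow(Add(-1, T), -1))) = Add(-5, Mul(Add(T, Add(4, Mul(2, Pow(T, 2)))), Pow(Add(-1, T), -1))) = Add(-5, Mul(Add(4, T, Mul(2, Pow(T, 2))), Pow(Add(-1, T), -1))) = Add(-5, Mul(Pow(Add(-1, T), -1), Add(4, T, Mul(2, Pow(T, 2))))))
Function('S')(W, f) = Add(-12, Mul(3, W)) (Function('S')(W, f) = Mul(-3, Add(4, Mul(-1, W))) = Add(-12, Mul(3, W)))
Add(14, Mul(Function('K')(Function('Z')(0), Function('S')(-3, 0)), 3)) = Add(14, Mul(Mul(2, Add(-12, Mul(3, -3))), 3)) = Add(14, Mul(Mul(2, Add(-12, -9)), 3)) = Add(14, Mul(Mul(2, -21), 3)) = Add(14, Mul(-42, 3)) = Add(14, -126) = -112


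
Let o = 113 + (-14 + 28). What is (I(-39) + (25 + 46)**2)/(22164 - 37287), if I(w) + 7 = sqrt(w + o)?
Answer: -1678/5041 - 2*sqrt(22)/15123 ≈ -0.33349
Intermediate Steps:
o = 127 (o = 113 + 14 = 127)
I(w) = -7 + sqrt(127 + w) (I(w) = -7 + sqrt(w + 127) = -7 + sqrt(127 + w))
(I(-39) + (25 + 46)**2)/(22164 - 37287) = ((-7 + sqrt(127 - 39)) + (25 + 46)**2)/(22164 - 37287) = ((-7 + sqrt(88)) + 71**2)/(-15123) = ((-7 + 2*sqrt(22)) + 5041)*(-1/15123) = (5034 + 2*sqrt(22))*(-1/15123) = -1678/5041 - 2*sqrt(22)/15123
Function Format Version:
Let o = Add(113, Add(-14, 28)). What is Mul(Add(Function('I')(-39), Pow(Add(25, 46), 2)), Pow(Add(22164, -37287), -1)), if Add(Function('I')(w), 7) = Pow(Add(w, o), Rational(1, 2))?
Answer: Add(Rational(-1678, 5041), Mul(Rational(-2, 15123), Pow(22, Rational(1, 2)))) ≈ -0.33349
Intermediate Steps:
o = 127 (o = Add(113, 14) = 127)
Function('I')(w) = Add(-7, Pow(Add(127, w), Rational(1, 2))) (Function('I')(w) = Add(-7, Pow(Add(w, 127), Rational(1, 2))) = Add(-7, Pow(Add(127, w), Rational(1, 2))))
Mul(Add(Function('I')(-39), Pow(Add(25, 46), 2)), Pow(Add(22164, -37287), -1)) = Mul(Add(Add(-7, Pow(Add(127, -39), Rational(1, 2))), Pow(Add(25, 46), 2)), Pow(Add(22164, -37287), -1)) = Mul(Add(Add(-7, Pow(88, Rational(1, 2))), Pow(71, 2)), Pow(-15123, -1)) = Mul(Add(Add(-7, Mul(2, Pow(22, Rational(1, 2)))), 5041), Rational(-1, 15123)) = Mul(Add(5034, Mul(2, Pow(22, Rational(1, 2)))), Rational(-1, 15123)) = Add(Rational(-1678, 5041), Mul(Rational(-2, 15123), Pow(22, Rational(1, 2))))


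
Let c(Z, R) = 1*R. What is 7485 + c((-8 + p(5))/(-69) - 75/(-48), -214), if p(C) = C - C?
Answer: 7271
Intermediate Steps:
p(C) = 0
c(Z, R) = R
7485 + c((-8 + p(5))/(-69) - 75/(-48), -214) = 7485 - 214 = 7271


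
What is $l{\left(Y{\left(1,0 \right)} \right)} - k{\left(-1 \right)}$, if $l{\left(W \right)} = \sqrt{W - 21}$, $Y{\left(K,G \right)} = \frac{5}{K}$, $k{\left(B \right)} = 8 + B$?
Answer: $-7 + 4 i \approx -7.0 + 4.0 i$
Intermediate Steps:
$l{\left(W \right)} = \sqrt{-21 + W}$
$l{\left(Y{\left(1,0 \right)} \right)} - k{\left(-1 \right)} = \sqrt{-21 + \frac{5}{1}} - \left(8 - 1\right) = \sqrt{-21 + 5 \cdot 1} - 7 = \sqrt{-21 + 5} - 7 = \sqrt{-16} - 7 = 4 i - 7 = -7 + 4 i$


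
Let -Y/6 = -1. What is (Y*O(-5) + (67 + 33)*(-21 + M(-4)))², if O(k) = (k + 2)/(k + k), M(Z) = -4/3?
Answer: 1120441729/225 ≈ 4.9797e+6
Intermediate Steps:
M(Z) = -4/3 (M(Z) = -4*⅓ = -4/3)
O(k) = (2 + k)/(2*k) (O(k) = (2 + k)/((2*k)) = (2 + k)*(1/(2*k)) = (2 + k)/(2*k))
Y = 6 (Y = -6*(-1) = 6)
(Y*O(-5) + (67 + 33)*(-21 + M(-4)))² = (6*((½)*(2 - 5)/(-5)) + (67 + 33)*(-21 - 4/3))² = (6*((½)*(-⅕)*(-3)) + 100*(-67/3))² = (6*(3/10) - 6700/3)² = (9/5 - 6700/3)² = (-33473/15)² = 1120441729/225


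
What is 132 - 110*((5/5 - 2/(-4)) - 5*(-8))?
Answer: -4433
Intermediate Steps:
132 - 110*((5/5 - 2/(-4)) - 5*(-8)) = 132 - 110*((5*(⅕) - 2*(-¼)) + 40) = 132 - 110*((1 + ½) + 40) = 132 - 110*(3/2 + 40) = 132 - 110*83/2 = 132 - 4565 = -4433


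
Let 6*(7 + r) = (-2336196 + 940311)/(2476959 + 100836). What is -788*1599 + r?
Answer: -1299228364301/1031118 ≈ -1.2600e+6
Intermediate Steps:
r = -7310885/1031118 (r = -7 + ((-2336196 + 940311)/(2476959 + 100836))/6 = -7 + (-1395885/2577795)/6 = -7 + (-1395885*1/2577795)/6 = -7 + (1/6)*(-93059/171853) = -7 - 93059/1031118 = -7310885/1031118 ≈ -7.0902)
-788*1599 + r = -788*1599 - 7310885/1031118 = -1260012 - 7310885/1031118 = -1299228364301/1031118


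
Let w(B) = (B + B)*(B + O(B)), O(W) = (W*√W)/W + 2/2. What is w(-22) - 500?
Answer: 424 - 44*I*√22 ≈ 424.0 - 206.38*I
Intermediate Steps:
O(W) = 1 + √W (O(W) = W^(3/2)/W + 2*(½) = √W + 1 = 1 + √W)
w(B) = 2*B*(1 + B + √B) (w(B) = (B + B)*(B + (1 + √B)) = (2*B)*(1 + B + √B) = 2*B*(1 + B + √B))
w(-22) - 500 = 2*(-22)*(1 - 22 + √(-22)) - 500 = 2*(-22)*(1 - 22 + I*√22) - 500 = 2*(-22)*(-21 + I*√22) - 500 = (924 - 44*I*√22) - 500 = 424 - 44*I*√22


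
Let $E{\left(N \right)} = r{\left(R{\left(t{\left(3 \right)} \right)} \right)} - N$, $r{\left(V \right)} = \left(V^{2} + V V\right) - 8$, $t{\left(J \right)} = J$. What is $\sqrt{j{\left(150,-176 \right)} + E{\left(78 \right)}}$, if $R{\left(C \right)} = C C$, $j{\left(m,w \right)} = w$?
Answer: $10 i \approx 10.0 i$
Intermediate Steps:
$R{\left(C \right)} = C^{2}$
$r{\left(V \right)} = -8 + 2 V^{2}$ ($r{\left(V \right)} = \left(V^{2} + V^{2}\right) - 8 = 2 V^{2} - 8 = -8 + 2 V^{2}$)
$E{\left(N \right)} = 154 - N$ ($E{\left(N \right)} = \left(-8 + 2 \left(3^{2}\right)^{2}\right) - N = \left(-8 + 2 \cdot 9^{2}\right) - N = \left(-8 + 2 \cdot 81\right) - N = \left(-8 + 162\right) - N = 154 - N$)
$\sqrt{j{\left(150,-176 \right)} + E{\left(78 \right)}} = \sqrt{-176 + \left(154 - 78\right)} = \sqrt{-176 + 76} = \sqrt{-100} = 10 i$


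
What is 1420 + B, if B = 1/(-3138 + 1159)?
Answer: 2810179/1979 ≈ 1420.0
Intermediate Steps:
B = -1/1979 (B = 1/(-1979) = -1/1979 ≈ -0.00050531)
1420 + B = 1420 - 1/1979 = 2810179/1979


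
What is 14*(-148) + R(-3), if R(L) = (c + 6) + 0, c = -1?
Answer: -2067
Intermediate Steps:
R(L) = 5 (R(L) = (-1 + 6) + 0 = 5 + 0 = 5)
14*(-148) + R(-3) = 14*(-148) + 5 = -2072 + 5 = -2067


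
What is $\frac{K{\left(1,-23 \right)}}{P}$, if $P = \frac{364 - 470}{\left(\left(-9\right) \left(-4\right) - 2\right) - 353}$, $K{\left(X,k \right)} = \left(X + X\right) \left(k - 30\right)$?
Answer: $-319$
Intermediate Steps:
$K{\left(X,k \right)} = 2 X \left(-30 + k\right)$
$P = \frac{106}{319}$ ($P = - \frac{106}{\left(36 - 2\right) - 353} = - \frac{106}{34 - 353} = - \frac{106}{-319} = \left(-106\right) \left(- \frac{1}{319}\right) = \frac{106}{319} \approx 0.33229$)
$\frac{K{\left(1,-23 \right)}}{P} = \frac{2 \cdot 1 \left(-30 - 23\right)}{\frac{106}{319}} = 2 \cdot 1 \left(-53\right) \frac{319}{106} = \left(-106\right) \frac{319}{106} = -319$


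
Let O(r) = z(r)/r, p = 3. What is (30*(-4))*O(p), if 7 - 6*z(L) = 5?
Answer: -40/3 ≈ -13.333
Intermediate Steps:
z(L) = ⅓ (z(L) = 7/6 - ⅙*5 = 7/6 - ⅚ = ⅓)
O(r) = 1/(3*r)
(30*(-4))*O(p) = (30*(-4))*((⅓)/3) = -40/3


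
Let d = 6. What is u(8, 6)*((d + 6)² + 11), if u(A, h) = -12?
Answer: -1860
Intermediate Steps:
u(8, 6)*((d + 6)² + 11) = -12*((6 + 6)² + 11) = -12*(12² + 11) = -12*(144 + 11) = -12*155 = -1860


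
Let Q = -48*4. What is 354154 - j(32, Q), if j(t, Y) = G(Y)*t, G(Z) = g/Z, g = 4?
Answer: 1062464/3 ≈ 3.5415e+5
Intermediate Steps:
G(Z) = 4/Z
Q = -192
j(t, Y) = 4*t/Y (j(t, Y) = (4/Y)*t = 4*t/Y)
354154 - j(32, Q) = 354154 - 4*32/(-192) = 354154 - 4*32*(-1)/192 = 354154 - 1*(-⅔) = 354154 + ⅔ = 1062464/3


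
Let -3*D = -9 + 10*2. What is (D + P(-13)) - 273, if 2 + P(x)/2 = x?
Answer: -920/3 ≈ -306.67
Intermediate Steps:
P(x) = -4 + 2*x
D = -11/3 (D = -(-9 + 10*2)/3 = -(-9 + 20)/3 = -1/3*11 = -11/3 ≈ -3.6667)
(D + P(-13)) - 273 = (-11/3 + (-4 + 2*(-13))) - 273 = (-11/3 + (-4 - 26)) - 273 = (-11/3 - 30) - 273 = -101/3 - 273 = -920/3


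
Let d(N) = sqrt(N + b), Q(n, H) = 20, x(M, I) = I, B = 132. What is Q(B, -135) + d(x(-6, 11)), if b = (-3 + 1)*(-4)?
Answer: 20 + sqrt(19) ≈ 24.359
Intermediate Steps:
b = 8 (b = -2*(-4) = 8)
d(N) = sqrt(8 + N) (d(N) = sqrt(N + 8) = sqrt(8 + N))
Q(B, -135) + d(x(-6, 11)) = 20 + sqrt(8 + 11) = 20 + sqrt(19)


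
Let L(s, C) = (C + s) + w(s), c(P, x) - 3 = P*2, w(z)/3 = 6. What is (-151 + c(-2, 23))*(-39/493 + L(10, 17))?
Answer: -3366192/493 ≈ -6828.0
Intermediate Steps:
w(z) = 18 (w(z) = 3*6 = 18)
c(P, x) = 3 + 2*P (c(P, x) = 3 + P*2 = 3 + 2*P)
L(s, C) = 18 + C + s (L(s, C) = (C + s) + 18 = 18 + C + s)
(-151 + c(-2, 23))*(-39/493 + L(10, 17)) = (-151 + (3 + 2*(-2)))*(-39/493 + (18 + 17 + 10)) = (-151 + (3 - 4))*(-39*1/493 + 45) = (-151 - 1)*(-39/493 + 45) = -152*22146/493 = -3366192/493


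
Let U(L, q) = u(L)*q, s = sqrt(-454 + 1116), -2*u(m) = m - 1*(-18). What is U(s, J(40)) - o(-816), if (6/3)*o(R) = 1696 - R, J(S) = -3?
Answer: -1229 + 3*sqrt(662)/2 ≈ -1190.4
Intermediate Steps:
u(m) = -9 - m/2 (u(m) = -(m - 1*(-18))/2 = -(m + 18)/2 = -(18 + m)/2 = -9 - m/2)
s = sqrt(662) ≈ 25.729
o(R) = 848 - R/2 (o(R) = (1696 - R)/2 = 848 - R/2)
U(L, q) = q*(-9 - L/2) (U(L, q) = (-9 - L/2)*q = q*(-9 - L/2))
U(s, J(40)) - o(-816) = -1/2*(-3)*(18 + sqrt(662)) - (848 - 1/2*(-816)) = (27 + 3*sqrt(662)/2) - (848 + 408) = (27 + 3*sqrt(662)/2) - 1*1256 = (27 + 3*sqrt(662)/2) - 1256 = -1229 + 3*sqrt(662)/2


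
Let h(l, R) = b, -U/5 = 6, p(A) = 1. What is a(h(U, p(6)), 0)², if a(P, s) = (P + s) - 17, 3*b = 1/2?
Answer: 10201/36 ≈ 283.36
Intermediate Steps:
U = -30 (U = -5*6 = -30)
b = ⅙ (b = (1/2)/3 = (1*(½))/3 = (⅓)*(½) = ⅙ ≈ 0.16667)
h(l, R) = ⅙
a(P, s) = -17 + P + s
a(h(U, p(6)), 0)² = (-17 + ⅙ + 0)² = (-101/6)² = 10201/36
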